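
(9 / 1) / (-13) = -9 / 13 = -0.69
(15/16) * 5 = 75/16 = 4.69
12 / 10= 6 / 5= 1.20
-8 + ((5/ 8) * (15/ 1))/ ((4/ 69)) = 4919/ 32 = 153.72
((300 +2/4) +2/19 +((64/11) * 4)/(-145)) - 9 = 17664467/60610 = 291.44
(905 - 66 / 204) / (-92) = -30759 / 3128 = -9.83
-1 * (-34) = 34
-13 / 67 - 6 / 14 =-292 / 469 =-0.62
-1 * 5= -5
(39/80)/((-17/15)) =-117/272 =-0.43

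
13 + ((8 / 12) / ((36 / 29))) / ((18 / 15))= 4357 / 324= 13.45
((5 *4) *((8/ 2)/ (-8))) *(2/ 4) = -5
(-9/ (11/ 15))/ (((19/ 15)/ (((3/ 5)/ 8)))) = -1215/ 1672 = -0.73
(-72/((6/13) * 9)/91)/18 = -2/189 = -0.01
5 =5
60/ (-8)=-15/ 2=-7.50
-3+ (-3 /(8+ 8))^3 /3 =-12297 /4096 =-3.00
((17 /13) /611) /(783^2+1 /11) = 187 /53567433140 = 0.00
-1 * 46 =-46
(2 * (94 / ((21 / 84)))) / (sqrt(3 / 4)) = 1504 * sqrt(3) / 3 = 868.33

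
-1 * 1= -1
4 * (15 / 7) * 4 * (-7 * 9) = -2160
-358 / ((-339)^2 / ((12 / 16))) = -179 / 76614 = -0.00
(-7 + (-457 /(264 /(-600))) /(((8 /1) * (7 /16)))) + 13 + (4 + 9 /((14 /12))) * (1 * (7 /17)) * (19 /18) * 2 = 3686702 /11781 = 312.94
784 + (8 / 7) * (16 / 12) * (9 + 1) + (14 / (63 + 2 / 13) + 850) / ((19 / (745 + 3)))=11226500272 / 327579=34271.12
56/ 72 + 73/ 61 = 1084/ 549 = 1.97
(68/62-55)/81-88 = -74213/837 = -88.67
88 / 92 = 22 / 23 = 0.96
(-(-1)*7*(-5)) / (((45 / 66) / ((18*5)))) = -4620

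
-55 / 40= -11 / 8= -1.38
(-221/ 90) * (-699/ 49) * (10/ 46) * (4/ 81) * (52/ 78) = 0.25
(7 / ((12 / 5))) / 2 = 35 / 24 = 1.46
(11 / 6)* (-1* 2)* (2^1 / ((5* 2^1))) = -11 / 15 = -0.73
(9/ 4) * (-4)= -9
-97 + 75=-22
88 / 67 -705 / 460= -1351 / 6164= -0.22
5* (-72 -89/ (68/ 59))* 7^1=-355145/ 68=-5222.72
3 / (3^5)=1 / 81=0.01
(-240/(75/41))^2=430336/25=17213.44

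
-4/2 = -2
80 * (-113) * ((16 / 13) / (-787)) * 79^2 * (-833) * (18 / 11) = -13535057410560 / 112541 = -120267790.50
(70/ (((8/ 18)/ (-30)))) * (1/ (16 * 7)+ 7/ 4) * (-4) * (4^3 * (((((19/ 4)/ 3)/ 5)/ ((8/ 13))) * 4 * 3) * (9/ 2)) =59120685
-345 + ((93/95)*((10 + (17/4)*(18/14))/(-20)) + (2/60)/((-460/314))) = -253857617/734160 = -345.78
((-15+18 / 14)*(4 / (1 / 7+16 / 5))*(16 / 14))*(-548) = 2805760 / 273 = 10277.51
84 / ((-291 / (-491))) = 13748 / 97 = 141.73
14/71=0.20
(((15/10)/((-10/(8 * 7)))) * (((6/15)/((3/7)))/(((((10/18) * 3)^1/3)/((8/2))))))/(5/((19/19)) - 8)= 2352/125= 18.82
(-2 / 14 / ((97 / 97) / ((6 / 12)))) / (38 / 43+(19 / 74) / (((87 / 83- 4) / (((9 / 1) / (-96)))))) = -1781920 / 22249513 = -0.08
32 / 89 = 0.36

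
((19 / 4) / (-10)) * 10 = -19 / 4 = -4.75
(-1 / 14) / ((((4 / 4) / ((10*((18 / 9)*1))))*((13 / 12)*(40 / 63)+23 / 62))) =-16740 / 12407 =-1.35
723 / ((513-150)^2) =241 / 43923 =0.01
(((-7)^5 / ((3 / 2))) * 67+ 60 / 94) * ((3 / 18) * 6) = -750712.03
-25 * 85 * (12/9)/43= -8500/129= -65.89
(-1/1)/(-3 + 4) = -1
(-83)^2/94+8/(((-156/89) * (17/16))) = 4299695/62322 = 68.99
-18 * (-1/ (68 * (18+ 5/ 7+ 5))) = 63/ 5644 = 0.01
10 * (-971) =-9710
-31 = -31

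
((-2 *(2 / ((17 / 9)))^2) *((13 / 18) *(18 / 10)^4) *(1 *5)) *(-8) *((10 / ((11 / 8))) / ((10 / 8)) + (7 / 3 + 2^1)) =548604576 / 79475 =6902.86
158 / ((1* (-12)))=-79 / 6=-13.17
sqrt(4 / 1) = 2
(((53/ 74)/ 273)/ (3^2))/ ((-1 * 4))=-53/ 727272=-0.00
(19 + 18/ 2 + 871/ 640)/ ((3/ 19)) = 185.95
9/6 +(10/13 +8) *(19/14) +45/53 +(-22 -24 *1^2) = -306259/9646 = -31.75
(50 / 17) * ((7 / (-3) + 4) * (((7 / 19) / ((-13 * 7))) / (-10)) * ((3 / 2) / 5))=5 / 8398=0.00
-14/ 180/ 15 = -7/ 1350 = -0.01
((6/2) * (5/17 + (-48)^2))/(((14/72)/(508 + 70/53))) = 114203083896/6307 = 18107354.35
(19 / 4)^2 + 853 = 14009 / 16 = 875.56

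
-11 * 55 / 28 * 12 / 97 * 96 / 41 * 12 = -2090880 / 27839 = -75.11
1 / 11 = 0.09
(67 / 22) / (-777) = -67 / 17094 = -0.00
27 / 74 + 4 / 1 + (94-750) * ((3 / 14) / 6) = -9875 / 518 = -19.06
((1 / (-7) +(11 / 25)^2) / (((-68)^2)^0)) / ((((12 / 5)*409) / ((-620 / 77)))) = -2294 / 5511275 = -0.00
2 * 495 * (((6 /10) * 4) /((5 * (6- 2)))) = 594 /5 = 118.80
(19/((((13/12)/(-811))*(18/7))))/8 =-107863/156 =-691.43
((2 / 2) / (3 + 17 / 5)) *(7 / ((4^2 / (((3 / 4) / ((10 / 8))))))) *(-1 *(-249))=5229 / 512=10.21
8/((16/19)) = 19/2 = 9.50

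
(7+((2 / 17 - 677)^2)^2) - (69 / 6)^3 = 140261486166720377 / 668168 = 209919490557.35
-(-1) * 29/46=29/46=0.63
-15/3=-5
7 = 7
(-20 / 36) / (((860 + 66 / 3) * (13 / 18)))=-5 / 5733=-0.00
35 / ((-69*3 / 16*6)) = -280 / 621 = -0.45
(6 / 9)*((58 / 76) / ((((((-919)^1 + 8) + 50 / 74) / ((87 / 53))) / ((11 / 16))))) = -31117 / 49334944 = -0.00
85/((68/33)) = 165/4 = 41.25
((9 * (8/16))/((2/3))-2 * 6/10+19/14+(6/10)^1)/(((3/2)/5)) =1051/42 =25.02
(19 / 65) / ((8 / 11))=209 / 520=0.40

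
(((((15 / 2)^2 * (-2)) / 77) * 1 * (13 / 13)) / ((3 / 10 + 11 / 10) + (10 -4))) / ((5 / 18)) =-2025 / 2849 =-0.71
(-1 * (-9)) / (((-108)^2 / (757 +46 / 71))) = 5977 / 10224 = 0.58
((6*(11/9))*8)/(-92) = -44/69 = -0.64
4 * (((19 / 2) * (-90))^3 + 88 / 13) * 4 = -130005484592 / 13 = -10000421891.69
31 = 31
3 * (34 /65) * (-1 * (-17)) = 1734 /65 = 26.68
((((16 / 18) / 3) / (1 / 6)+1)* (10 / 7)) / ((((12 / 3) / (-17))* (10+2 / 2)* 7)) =-2125 / 9702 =-0.22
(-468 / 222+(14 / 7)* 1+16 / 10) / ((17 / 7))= 1932 / 3145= 0.61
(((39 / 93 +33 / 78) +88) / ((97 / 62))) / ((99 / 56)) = 1336664 / 41613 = 32.12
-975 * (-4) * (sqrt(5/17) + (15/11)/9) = 6500/11 + 3900 * sqrt(85)/17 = 2705.98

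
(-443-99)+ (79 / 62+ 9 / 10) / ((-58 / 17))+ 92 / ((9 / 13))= -33152741 / 80910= -409.75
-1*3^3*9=-243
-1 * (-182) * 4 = 728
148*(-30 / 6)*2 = -1480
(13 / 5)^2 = 169 / 25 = 6.76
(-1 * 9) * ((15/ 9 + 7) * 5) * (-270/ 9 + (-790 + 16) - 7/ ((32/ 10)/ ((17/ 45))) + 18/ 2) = 7448935/ 24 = 310372.29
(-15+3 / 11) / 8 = -81 / 44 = -1.84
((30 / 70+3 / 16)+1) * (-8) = -181 / 14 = -12.93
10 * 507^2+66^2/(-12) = 2570127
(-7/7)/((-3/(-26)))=-26/3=-8.67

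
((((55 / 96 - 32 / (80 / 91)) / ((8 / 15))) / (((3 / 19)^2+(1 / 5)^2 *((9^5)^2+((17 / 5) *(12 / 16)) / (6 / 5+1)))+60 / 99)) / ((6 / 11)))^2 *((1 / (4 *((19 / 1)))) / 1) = 742466622362069275 / 72368968276577384939449373753344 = 0.00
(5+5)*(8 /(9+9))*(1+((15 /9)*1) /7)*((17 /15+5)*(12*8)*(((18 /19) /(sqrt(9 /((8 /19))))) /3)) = 2449408*sqrt(38) /68229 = 221.30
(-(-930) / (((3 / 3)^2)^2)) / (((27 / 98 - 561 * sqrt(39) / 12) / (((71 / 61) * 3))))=-23717289288 * sqrt(39) / 13316134385 - 139772304 / 13316134385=-11.13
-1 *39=-39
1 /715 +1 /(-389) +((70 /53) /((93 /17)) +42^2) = 2418645333856 /1370927415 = 1764.24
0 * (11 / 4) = 0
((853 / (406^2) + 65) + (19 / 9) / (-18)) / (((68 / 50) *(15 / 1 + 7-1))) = 21659117275 / 9533125224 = 2.27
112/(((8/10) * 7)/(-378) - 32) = -7560/2161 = -3.50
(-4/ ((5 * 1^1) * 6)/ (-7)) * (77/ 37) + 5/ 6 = 323/ 370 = 0.87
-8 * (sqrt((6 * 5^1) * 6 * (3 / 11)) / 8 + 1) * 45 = -360 - 270 * sqrt(165) / 11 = -675.29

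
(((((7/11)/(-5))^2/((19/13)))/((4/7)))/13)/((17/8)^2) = 5488/16610275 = 0.00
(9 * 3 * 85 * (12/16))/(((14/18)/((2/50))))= 12393/140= 88.52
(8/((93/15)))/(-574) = -20/8897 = -0.00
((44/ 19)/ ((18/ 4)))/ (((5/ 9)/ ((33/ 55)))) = 264/ 475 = 0.56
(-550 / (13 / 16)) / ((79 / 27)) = -237600 / 1027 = -231.35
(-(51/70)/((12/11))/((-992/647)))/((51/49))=49819/119040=0.42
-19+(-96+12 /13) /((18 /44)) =-9805 /39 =-251.41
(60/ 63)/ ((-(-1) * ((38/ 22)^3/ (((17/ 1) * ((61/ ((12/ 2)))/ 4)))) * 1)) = 6901235/ 864234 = 7.99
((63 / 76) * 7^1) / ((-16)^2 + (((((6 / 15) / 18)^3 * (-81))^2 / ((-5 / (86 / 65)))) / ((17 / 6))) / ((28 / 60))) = 479690859375 / 21162959986928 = 0.02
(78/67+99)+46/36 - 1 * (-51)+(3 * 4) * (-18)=-76651/1206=-63.56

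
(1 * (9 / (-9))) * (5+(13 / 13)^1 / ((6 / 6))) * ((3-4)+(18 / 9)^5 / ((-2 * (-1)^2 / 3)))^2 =-14406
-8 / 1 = -8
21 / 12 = 7 / 4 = 1.75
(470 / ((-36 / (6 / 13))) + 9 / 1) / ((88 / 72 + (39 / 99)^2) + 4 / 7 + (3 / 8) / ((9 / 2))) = 393008 / 268515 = 1.46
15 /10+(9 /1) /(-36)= 5 /4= 1.25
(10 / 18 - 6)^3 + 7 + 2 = -111088 / 729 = -152.38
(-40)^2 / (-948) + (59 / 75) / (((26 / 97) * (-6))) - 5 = -6633617 / 924300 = -7.18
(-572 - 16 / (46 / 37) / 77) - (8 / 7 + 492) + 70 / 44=-3767693 / 3542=-1063.72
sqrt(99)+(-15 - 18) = -33+3*sqrt(11) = -23.05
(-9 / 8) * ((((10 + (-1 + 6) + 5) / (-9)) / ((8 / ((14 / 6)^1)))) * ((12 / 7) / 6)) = 5 / 24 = 0.21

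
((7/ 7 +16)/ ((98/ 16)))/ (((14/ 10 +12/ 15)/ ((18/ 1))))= 12240/ 539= 22.71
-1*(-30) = 30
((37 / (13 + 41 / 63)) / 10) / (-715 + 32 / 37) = -0.00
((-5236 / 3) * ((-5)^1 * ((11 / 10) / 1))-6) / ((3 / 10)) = 287800 / 9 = 31977.78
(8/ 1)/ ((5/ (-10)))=-16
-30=-30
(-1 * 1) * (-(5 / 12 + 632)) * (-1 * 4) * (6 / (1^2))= -15178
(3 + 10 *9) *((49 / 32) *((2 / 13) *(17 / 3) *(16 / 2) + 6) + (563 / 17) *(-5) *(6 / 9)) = -29769021 / 3536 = -8418.84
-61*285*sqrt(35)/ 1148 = -17385*sqrt(35)/ 1148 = -89.59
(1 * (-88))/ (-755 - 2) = 88/ 757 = 0.12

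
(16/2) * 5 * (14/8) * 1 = 70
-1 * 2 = -2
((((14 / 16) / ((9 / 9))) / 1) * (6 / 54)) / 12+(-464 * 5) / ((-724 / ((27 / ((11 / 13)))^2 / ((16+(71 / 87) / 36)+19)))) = 193381751793977 / 2075623998624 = 93.17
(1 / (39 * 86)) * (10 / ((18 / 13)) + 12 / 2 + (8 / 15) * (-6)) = 451 / 150930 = 0.00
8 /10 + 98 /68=381 /170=2.24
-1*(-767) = 767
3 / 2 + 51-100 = -47.50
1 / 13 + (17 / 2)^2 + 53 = 6517 / 52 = 125.33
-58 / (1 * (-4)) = 29 / 2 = 14.50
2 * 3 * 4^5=6144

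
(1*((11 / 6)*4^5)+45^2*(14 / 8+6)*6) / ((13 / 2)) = 576239 / 39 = 14775.36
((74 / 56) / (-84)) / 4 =-37 / 9408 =-0.00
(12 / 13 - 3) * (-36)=972 / 13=74.77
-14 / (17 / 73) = -1022 / 17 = -60.12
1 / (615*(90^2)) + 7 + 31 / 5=65755801 / 4981500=13.20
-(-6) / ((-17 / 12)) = -72 / 17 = -4.24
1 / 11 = 0.09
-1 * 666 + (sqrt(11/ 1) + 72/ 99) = -7318/ 11 + sqrt(11) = -661.96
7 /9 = 0.78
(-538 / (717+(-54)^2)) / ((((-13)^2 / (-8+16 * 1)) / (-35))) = 21520 / 87711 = 0.25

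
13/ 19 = 0.68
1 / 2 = 0.50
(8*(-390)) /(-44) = 70.91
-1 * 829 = -829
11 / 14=0.79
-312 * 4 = -1248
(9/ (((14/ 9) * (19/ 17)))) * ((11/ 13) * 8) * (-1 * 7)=-60588/ 247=-245.30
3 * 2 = 6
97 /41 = 2.37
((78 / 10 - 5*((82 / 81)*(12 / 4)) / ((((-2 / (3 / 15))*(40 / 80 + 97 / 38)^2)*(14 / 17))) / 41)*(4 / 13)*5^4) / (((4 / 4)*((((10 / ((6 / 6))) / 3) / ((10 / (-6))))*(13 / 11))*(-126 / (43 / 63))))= 2933946453625 / 852934321512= 3.44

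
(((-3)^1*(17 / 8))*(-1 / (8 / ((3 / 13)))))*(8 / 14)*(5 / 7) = 765 / 10192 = 0.08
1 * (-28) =-28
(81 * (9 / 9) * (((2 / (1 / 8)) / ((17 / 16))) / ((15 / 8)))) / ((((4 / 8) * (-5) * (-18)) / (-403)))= -2476032 / 425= -5825.96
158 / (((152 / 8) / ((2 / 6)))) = 2.77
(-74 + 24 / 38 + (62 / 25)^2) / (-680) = 399107 / 4037500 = 0.10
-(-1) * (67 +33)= 100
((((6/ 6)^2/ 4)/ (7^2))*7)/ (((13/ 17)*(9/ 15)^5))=0.60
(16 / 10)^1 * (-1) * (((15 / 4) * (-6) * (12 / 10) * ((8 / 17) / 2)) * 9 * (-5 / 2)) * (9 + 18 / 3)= -58320 / 17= -3430.59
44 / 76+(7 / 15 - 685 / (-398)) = 313829 / 113430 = 2.77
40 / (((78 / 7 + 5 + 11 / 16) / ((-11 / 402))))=-4928 / 75777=-0.07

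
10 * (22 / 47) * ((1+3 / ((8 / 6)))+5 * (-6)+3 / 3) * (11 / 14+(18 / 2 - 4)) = -458865 / 658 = -697.36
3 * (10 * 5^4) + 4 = 18754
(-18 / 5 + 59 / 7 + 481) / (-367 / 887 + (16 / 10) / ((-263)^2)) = -1043244762612 / 888426133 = -1174.26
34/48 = 17/24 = 0.71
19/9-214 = -1907/9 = -211.89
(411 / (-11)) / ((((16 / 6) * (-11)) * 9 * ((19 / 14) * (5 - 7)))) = -959 / 18392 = -0.05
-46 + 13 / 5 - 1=-222 / 5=-44.40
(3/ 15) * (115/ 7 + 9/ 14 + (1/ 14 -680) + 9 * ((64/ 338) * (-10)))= -160864/ 1183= -135.98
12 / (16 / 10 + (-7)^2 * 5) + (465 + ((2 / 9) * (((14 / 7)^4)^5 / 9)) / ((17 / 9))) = 297057709 / 20961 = 14171.92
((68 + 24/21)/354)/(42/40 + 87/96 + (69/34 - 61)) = -658240/192142881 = -0.00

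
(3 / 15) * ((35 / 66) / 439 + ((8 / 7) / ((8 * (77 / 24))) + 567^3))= 258793707636869 / 7098630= 36456852.61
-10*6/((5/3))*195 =-7020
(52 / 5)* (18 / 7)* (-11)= -10296 / 35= -294.17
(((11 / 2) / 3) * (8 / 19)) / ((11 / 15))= 20 / 19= 1.05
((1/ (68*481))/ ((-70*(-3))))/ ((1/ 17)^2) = 17/ 404040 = 0.00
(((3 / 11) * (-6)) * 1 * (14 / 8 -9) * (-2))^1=-261 / 11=-23.73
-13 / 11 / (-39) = 1 / 33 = 0.03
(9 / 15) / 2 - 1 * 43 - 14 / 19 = -8253 / 190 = -43.44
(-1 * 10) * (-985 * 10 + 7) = 98430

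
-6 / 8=-3 / 4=-0.75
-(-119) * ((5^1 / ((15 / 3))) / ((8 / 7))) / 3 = 833 / 24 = 34.71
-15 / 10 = -3 / 2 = -1.50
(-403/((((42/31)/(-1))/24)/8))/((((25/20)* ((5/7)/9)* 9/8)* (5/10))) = 25585664/25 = 1023426.56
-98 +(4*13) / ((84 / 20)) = -1798 / 21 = -85.62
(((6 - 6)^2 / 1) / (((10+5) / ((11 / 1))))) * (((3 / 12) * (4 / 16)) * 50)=0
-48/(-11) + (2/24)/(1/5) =631/132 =4.78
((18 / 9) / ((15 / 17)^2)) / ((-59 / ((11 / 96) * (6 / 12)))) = -0.00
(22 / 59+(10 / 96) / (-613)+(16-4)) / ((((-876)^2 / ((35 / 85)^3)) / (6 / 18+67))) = 744104791675 / 9817478504790912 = 0.00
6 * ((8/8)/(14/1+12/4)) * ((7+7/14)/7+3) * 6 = 8.62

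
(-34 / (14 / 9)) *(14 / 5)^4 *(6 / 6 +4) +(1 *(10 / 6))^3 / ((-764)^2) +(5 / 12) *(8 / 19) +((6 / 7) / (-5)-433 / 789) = -462912197525621077 / 68907720546000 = -6717.86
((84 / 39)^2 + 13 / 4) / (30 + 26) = 5333 / 37856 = 0.14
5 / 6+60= 365 / 6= 60.83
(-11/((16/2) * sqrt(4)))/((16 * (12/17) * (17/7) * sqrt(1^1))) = -77/3072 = -0.03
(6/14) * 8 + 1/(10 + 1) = 271/77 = 3.52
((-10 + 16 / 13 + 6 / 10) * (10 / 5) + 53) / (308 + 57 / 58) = 138214 / 1164865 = 0.12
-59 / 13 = -4.54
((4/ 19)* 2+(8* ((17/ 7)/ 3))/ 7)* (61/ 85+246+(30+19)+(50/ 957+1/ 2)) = 18123256024/ 45439317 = 398.85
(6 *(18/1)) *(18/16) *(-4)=-486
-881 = -881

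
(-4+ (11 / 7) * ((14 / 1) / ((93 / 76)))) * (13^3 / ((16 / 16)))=2856100 / 93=30710.75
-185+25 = -160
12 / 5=2.40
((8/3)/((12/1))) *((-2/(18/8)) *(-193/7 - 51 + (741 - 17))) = -8032/63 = -127.49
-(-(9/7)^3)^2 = -531441/117649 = -4.52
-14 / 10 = -7 / 5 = -1.40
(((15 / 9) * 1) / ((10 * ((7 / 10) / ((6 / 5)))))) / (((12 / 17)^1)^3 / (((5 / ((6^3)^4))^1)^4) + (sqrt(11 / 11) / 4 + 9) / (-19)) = 466735000 / 20640270701340215052583212837258109992357661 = 0.00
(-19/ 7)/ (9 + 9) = -19/ 126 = -0.15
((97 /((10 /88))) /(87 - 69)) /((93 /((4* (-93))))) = -8536 /45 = -189.69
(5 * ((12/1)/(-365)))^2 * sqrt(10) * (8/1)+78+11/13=1152 * sqrt(10)/5329+1025/13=79.53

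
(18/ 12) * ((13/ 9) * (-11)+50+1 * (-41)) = -31/ 3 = -10.33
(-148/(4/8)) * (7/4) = -518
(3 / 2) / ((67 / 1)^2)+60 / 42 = 89801 / 62846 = 1.43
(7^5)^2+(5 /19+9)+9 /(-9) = 5367029888 /19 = 282475257.26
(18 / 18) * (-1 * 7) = -7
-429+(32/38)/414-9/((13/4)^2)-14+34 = -272417893/664677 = -409.85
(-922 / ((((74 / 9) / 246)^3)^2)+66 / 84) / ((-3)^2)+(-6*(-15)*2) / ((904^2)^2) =-1983026038884842635081544927805461 / 26987622361327379340288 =-73479093946.66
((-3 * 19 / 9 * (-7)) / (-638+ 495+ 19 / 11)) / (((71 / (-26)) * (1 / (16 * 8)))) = 14.71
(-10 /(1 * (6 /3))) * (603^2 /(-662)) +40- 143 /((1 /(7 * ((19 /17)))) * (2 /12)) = -44186543 /11254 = -3926.30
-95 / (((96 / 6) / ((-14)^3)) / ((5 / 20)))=32585 / 8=4073.12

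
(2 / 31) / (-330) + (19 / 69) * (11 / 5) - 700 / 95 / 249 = 35621614 / 61842055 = 0.58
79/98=0.81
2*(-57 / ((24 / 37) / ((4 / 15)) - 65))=4218 / 2315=1.82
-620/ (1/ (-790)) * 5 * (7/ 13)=17143000/ 13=1318692.31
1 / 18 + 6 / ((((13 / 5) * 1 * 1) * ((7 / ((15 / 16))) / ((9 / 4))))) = 19681 / 26208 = 0.75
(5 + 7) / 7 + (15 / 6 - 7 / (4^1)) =69 / 28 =2.46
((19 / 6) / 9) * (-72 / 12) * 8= -152 / 9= -16.89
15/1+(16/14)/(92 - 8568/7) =29713/1981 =15.00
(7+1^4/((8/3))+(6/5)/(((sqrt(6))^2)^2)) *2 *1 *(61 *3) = 54229/20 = 2711.45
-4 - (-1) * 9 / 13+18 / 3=35 / 13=2.69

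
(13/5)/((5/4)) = 52/25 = 2.08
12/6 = 2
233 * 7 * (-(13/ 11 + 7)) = -146790/ 11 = -13344.55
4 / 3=1.33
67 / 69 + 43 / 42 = 1927 / 966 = 1.99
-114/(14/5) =-285/7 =-40.71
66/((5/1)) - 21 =-39/5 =-7.80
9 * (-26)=-234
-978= -978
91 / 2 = 45.50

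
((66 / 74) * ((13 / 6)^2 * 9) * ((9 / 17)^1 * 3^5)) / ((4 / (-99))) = -1207493001 / 10064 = -119981.42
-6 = -6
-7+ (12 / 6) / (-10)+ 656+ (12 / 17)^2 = 938236 / 1445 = 649.30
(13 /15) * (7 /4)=1.52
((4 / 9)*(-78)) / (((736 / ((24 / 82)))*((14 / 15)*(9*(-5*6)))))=13 / 237636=0.00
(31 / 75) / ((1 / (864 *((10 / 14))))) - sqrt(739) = 8928 / 35 - sqrt(739) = 227.90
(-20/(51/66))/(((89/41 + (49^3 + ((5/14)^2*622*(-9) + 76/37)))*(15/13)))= -0.00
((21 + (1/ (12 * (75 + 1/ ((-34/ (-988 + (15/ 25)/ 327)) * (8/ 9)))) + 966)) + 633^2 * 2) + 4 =38427371516077/ 47892393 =802369.00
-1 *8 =-8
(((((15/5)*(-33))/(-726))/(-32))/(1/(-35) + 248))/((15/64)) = -0.00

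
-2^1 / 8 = -1 / 4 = -0.25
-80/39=-2.05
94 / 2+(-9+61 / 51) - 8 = 1591 / 51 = 31.20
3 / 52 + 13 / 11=709 / 572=1.24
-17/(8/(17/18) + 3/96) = -9248/4625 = -2.00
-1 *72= -72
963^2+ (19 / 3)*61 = 2783266 / 3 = 927755.33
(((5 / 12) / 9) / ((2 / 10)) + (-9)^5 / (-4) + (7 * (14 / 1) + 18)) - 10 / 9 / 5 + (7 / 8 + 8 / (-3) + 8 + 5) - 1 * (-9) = 3218069 / 216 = 14898.47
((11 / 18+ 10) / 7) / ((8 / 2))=191 / 504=0.38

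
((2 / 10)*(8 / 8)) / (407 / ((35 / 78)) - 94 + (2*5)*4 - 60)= 7 / 27756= 0.00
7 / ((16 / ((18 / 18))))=0.44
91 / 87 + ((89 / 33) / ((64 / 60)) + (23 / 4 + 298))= 4705751 / 15312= 307.32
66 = 66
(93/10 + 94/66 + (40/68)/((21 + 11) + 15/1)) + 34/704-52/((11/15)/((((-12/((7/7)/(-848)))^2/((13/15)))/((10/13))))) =-46465228223659279/4218720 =-11014058345.58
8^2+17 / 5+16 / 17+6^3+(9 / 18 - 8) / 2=95401 / 340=280.59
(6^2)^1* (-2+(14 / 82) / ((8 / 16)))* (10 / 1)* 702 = -17184960 / 41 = -419145.37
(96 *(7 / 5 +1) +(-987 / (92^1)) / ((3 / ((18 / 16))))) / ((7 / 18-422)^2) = 67478427 / 52985487320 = 0.00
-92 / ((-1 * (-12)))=-23 / 3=-7.67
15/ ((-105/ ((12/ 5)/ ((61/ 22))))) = -264/ 2135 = -0.12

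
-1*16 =-16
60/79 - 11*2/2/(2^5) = 1051/2528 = 0.42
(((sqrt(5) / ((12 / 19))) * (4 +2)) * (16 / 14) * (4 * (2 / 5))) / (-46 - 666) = -76 * sqrt(5) / 3115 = -0.05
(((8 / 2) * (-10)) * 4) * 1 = -160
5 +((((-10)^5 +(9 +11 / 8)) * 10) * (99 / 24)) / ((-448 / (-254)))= -16762224895 / 7168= -2338480.04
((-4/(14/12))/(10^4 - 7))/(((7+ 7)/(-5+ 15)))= -40/163219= -0.00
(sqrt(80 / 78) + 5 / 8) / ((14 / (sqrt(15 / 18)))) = sqrt(30) * (195 + 16 * sqrt(390)) / 26208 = 0.11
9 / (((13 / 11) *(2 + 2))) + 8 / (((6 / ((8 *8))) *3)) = 14203 / 468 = 30.35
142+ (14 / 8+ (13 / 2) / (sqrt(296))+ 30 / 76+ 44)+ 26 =13*sqrt(74) / 296+ 16275 / 76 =214.52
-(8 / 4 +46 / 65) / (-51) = 0.05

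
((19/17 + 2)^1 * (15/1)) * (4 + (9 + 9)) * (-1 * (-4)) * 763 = 53379480/17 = 3139969.41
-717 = -717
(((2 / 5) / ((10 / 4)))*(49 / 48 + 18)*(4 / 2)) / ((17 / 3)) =913 / 850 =1.07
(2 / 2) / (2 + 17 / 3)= 3 / 23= 0.13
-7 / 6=-1.17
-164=-164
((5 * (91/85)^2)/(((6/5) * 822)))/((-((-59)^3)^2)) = -0.00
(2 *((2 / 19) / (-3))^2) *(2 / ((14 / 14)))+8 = 26008 / 3249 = 8.00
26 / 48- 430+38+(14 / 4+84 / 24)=-9227 / 24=-384.46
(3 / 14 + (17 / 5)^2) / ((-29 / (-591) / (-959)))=-333665007 / 1450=-230113.80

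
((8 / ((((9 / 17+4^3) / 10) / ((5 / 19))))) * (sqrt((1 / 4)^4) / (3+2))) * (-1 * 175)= -14875 / 20843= -0.71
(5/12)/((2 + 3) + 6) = 5/132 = 0.04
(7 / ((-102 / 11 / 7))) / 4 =-539 / 408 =-1.32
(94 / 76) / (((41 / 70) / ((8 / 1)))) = 13160 / 779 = 16.89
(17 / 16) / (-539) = -17 / 8624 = -0.00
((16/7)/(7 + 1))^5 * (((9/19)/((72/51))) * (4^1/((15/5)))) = 272/319333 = 0.00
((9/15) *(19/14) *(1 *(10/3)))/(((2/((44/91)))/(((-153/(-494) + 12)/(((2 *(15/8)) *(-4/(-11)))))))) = 5.92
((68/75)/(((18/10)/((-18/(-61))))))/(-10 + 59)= 136/44835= 0.00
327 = 327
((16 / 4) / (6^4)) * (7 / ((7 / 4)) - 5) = -1 / 324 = -0.00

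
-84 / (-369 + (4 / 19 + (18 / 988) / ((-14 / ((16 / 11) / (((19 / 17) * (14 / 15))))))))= 212480268 / 932867521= 0.23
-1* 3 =-3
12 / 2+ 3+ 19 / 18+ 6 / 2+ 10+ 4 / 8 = 23.56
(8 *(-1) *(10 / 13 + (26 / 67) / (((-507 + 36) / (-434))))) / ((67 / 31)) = -114640976 / 27486147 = -4.17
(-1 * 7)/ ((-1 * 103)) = 0.07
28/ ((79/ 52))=1456/ 79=18.43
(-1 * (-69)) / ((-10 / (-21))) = 1449 / 10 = 144.90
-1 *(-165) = 165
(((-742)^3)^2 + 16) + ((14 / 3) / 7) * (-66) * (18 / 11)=166887355037806088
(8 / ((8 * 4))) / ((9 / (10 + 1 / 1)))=11 / 36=0.31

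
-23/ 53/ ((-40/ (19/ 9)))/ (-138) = -19/ 114480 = -0.00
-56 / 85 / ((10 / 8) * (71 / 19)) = -4256 / 30175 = -0.14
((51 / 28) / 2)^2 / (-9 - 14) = -2601 / 72128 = -0.04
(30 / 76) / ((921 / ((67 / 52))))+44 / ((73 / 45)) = 1201155815 / 44284136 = 27.12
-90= -90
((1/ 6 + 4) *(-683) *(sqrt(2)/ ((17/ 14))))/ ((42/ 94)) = -802525 *sqrt(2)/ 153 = -7417.92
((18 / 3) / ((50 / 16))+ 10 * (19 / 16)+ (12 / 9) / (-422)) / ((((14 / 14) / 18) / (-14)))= -3475.54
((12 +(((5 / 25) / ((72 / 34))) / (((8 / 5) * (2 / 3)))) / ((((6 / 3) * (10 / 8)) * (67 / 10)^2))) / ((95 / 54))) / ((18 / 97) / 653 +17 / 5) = 2.01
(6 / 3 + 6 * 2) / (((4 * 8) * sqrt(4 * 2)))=7 * sqrt(2) / 64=0.15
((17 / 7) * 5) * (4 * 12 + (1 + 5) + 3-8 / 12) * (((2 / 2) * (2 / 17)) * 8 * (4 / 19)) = 54080 / 399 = 135.54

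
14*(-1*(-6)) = 84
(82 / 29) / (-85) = -0.03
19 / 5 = 3.80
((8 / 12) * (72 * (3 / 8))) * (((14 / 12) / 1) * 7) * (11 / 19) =1617 / 19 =85.11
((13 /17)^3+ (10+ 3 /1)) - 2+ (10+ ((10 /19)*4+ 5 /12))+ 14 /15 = 24.90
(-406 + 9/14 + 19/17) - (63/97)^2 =-404.66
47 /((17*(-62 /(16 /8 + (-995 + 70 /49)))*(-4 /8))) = -326227 /3689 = -88.43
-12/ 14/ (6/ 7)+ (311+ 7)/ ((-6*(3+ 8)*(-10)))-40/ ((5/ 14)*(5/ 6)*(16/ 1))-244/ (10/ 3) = -9033/ 110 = -82.12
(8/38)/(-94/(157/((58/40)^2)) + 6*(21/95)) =125600/40267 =3.12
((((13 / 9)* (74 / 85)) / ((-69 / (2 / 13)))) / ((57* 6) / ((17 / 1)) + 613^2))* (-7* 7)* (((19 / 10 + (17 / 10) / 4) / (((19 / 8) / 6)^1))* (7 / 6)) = 1573684 / 628140904875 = 0.00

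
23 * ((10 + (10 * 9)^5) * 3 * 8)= 3259504805520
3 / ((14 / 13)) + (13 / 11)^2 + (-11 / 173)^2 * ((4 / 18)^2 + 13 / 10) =42995519558 / 10266694515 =4.19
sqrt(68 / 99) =2 * sqrt(187) / 33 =0.83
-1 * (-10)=10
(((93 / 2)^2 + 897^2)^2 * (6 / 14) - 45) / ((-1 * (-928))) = 31242232786635 / 103936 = 300591063.60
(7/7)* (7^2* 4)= 196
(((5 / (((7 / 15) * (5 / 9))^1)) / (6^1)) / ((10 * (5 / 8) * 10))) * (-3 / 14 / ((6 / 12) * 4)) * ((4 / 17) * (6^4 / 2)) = -17496 / 20825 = -0.84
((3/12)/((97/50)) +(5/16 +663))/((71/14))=7207627/55096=130.82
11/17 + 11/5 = 2.85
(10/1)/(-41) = -0.24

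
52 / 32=13 / 8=1.62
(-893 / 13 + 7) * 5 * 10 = -40100 / 13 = -3084.62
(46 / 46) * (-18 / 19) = -18 / 19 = -0.95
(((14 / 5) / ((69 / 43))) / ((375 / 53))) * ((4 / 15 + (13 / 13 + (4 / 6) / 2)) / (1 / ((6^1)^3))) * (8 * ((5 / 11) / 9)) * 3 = 16335872 / 158125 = 103.31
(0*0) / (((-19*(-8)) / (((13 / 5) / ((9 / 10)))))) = 0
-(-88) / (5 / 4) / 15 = 352 / 75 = 4.69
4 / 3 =1.33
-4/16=-1/4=-0.25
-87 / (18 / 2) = -9.67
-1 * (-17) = 17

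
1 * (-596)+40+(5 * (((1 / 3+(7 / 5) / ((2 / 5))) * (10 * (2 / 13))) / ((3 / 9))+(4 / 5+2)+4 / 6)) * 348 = 471388 / 13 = 36260.62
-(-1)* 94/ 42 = 47/ 21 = 2.24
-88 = -88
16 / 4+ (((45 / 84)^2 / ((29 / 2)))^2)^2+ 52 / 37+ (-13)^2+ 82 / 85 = 175.37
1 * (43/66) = 43/66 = 0.65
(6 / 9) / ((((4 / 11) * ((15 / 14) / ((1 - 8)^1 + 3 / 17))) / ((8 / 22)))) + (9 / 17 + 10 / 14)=-16076 / 5355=-3.00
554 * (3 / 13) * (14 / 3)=7756 / 13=596.62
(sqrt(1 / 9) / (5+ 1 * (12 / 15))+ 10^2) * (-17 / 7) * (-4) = 591940 / 609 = 971.99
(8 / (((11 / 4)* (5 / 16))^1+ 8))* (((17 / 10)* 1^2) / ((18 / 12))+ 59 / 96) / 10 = 6712 / 42525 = 0.16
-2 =-2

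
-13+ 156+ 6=149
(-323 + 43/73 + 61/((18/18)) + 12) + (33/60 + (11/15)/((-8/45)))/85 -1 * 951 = -297952439/248200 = -1200.45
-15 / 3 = -5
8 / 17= 0.47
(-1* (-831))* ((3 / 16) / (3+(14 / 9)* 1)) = 22437 / 656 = 34.20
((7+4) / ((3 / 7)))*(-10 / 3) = -770 / 9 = -85.56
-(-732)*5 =3660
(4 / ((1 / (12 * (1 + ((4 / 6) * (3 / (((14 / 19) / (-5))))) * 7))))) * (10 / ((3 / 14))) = -210560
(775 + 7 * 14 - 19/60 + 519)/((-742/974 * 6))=-40664987/133560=-304.47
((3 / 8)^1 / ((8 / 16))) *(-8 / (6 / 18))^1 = -18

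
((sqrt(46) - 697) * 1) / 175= -697 / 175 + sqrt(46) / 175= -3.94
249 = 249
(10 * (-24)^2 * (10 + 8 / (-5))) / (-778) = -24192 / 389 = -62.19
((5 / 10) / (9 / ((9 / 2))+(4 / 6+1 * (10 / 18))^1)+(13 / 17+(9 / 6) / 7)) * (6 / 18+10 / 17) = 183958 / 176001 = 1.05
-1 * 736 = -736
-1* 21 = -21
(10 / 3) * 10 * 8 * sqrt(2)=800 * sqrt(2) / 3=377.12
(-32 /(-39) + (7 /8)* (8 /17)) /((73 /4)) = 0.07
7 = 7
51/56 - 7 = -6.09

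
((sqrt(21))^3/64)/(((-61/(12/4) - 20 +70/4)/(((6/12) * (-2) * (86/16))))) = 2709 * sqrt(21)/35072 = 0.35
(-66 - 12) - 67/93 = -7321/93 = -78.72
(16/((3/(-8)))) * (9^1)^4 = -279936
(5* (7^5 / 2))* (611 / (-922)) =-51345385 / 1844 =-27844.57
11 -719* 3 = -2146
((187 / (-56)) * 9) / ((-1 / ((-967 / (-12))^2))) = 174861643 / 896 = 195158.08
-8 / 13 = -0.62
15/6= 5/2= 2.50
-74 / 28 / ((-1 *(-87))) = -37 / 1218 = -0.03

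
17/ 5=3.40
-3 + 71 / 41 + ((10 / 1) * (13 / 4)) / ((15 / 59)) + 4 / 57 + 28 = 722765 / 4674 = 154.64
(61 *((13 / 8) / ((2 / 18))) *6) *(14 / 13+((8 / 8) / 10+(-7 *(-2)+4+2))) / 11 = 4534191 / 440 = 10304.98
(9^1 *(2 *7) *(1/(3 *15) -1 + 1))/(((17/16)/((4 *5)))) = 896/17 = 52.71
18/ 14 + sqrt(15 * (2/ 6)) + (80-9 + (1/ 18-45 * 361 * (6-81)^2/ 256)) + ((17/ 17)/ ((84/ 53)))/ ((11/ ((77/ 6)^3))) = -51783299123/ 145152 + sqrt(5) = -356749.99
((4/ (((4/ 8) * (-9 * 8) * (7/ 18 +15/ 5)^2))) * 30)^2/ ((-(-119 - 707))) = 583200/ 5718332333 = 0.00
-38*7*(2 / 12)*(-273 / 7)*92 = 159068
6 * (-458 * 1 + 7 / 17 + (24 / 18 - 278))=-74894 / 17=-4405.53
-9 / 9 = -1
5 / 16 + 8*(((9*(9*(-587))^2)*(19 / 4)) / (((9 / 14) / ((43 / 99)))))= 1135059903991 / 176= 6449203999.95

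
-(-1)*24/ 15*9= 72/ 5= 14.40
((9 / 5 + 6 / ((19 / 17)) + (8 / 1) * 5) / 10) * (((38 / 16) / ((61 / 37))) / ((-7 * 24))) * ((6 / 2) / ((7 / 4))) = -165797 / 2391200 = -0.07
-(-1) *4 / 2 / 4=1 / 2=0.50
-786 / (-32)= 393 / 16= 24.56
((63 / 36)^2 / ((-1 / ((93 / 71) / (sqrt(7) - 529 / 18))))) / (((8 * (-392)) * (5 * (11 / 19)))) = -8412687 / 554968353280 - 143127 * sqrt(7) / 277484176640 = -0.00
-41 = -41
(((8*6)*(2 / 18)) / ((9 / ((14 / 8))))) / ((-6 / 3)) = -0.52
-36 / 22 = -18 / 11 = -1.64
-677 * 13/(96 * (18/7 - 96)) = 61607/62784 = 0.98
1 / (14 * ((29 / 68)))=34 / 203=0.17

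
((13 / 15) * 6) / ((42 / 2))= 26 / 105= 0.25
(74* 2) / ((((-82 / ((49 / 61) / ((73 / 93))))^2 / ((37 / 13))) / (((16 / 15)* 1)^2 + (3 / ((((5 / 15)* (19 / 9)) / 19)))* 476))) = 27403516812761404 / 10833192606925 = 2529.59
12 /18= 2 /3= 0.67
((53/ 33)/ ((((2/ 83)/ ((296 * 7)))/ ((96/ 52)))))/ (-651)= -5208416/ 13299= -391.64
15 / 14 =1.07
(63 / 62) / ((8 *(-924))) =-3 / 21824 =-0.00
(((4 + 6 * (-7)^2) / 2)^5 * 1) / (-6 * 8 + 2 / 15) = -1101596636235 / 718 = -1534257153.53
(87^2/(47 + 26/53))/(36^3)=44573/13048128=0.00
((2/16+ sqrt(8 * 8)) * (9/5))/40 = 117/320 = 0.37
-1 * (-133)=133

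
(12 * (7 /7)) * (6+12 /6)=96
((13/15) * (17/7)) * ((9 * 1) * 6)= 3978/35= 113.66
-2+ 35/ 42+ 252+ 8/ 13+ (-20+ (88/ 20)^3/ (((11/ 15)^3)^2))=80890543/ 103818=779.16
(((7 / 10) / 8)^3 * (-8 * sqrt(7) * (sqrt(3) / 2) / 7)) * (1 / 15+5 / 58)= -6517 * sqrt(21) / 111360000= -0.00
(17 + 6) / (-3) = -23 / 3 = -7.67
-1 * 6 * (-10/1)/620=3/31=0.10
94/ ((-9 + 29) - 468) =-47/ 224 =-0.21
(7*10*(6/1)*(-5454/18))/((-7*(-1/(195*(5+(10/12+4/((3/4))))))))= -39586950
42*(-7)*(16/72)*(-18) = 1176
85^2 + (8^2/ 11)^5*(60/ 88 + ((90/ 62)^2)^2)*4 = 235301879746909345/ 1636073786281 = 143821.07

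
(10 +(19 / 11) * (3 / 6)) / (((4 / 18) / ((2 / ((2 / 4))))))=2151 / 11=195.55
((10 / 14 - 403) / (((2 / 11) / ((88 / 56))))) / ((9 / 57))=-3236992 / 147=-22020.35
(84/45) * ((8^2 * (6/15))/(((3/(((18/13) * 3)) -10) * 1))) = -21504/4175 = -5.15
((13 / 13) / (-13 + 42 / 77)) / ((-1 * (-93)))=-11 / 12741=-0.00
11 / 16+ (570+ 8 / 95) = 867573 / 1520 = 570.77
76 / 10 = 38 / 5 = 7.60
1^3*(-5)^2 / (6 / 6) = 25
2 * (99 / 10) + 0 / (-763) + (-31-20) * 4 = -921 / 5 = -184.20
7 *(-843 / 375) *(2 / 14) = -281 / 125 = -2.25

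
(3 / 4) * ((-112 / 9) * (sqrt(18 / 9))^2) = -56 / 3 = -18.67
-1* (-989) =989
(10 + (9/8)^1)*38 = 1691/4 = 422.75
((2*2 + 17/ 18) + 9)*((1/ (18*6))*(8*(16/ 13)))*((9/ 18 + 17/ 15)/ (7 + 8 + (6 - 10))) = 98392/ 521235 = 0.19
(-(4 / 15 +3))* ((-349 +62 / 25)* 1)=424487 / 375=1131.97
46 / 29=1.59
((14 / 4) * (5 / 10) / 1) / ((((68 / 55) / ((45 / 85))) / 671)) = 2325015 / 4624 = 502.81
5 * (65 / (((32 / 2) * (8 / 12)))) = 975 / 32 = 30.47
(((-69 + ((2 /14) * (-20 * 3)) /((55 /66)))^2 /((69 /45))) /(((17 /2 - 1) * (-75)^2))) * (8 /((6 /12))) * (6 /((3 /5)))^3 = 1752320 /1127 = 1554.85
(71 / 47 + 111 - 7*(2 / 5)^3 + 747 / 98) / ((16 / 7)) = 68908689 / 1316000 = 52.36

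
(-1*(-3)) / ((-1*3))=-1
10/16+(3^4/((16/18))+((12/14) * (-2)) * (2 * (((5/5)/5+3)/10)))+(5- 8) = 61357/700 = 87.65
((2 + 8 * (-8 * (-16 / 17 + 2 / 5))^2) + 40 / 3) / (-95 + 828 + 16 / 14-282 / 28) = 50155364 / 219719475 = 0.23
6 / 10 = 3 / 5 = 0.60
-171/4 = -42.75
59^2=3481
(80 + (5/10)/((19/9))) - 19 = 2327/38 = 61.24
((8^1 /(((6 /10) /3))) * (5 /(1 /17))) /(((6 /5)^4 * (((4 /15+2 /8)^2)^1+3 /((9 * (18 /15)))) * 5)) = 10625000 /17649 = 602.02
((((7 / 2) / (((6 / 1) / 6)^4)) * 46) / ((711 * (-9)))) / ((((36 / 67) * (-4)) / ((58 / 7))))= 44689 / 460728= 0.10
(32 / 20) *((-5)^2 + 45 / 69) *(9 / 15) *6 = 147.76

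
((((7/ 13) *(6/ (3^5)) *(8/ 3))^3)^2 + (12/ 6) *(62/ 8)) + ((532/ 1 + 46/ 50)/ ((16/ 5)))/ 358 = 454406799191188814164151723/ 28462350932035308073974240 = 15.97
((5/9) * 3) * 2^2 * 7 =140/3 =46.67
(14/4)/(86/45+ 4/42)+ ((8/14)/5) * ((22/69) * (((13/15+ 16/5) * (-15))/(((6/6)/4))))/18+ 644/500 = 1743516163/686826000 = 2.54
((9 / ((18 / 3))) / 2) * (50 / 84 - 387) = -16229 / 56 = -289.80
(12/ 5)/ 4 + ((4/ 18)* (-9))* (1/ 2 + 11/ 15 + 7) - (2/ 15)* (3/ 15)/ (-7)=-2776/ 175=-15.86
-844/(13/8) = -6752/13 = -519.38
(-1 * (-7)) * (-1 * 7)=-49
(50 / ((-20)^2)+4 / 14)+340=19063 / 56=340.41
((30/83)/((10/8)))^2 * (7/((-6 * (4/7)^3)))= -7203/13778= -0.52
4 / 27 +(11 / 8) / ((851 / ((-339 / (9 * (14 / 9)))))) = 280565 / 2573424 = 0.11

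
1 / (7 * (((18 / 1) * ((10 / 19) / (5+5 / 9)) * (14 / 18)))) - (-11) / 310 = 9788 / 68355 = 0.14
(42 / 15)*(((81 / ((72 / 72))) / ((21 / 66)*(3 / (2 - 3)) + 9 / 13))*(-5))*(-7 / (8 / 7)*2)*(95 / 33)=-762489 / 5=-152497.80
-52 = -52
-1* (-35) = 35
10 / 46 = 5 / 23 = 0.22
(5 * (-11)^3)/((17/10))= -66550/17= -3914.71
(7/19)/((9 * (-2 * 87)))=-7/29754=-0.00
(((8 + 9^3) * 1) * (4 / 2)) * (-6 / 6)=-1474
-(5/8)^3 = -0.24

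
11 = 11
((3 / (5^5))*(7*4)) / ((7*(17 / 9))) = 108 / 53125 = 0.00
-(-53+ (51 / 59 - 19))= 4197 / 59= 71.14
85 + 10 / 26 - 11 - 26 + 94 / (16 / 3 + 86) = 88006 / 1781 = 49.41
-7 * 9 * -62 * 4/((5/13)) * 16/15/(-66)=-180544/275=-656.52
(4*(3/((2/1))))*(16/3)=32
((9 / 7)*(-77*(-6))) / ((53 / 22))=13068 / 53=246.57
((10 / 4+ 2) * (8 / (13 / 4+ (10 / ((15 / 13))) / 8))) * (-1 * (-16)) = 1728 / 13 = 132.92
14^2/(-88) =-49/22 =-2.23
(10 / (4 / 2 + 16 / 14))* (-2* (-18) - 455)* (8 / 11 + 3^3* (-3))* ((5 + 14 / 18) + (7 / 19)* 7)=18504399655 / 20691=894321.19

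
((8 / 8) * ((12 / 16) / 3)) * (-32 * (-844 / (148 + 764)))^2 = 712336 / 3249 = 219.25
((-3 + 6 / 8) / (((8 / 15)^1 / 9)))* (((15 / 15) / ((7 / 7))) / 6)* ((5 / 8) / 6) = -675 / 1024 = -0.66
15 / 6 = 5 / 2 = 2.50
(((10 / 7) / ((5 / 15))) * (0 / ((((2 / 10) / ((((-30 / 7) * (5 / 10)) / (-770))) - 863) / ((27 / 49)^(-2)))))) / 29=0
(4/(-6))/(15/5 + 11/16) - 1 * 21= -3749/177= -21.18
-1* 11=-11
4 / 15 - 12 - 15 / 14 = -12.80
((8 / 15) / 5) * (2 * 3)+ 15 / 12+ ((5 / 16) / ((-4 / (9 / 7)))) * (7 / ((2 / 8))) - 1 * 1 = -769 / 400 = -1.92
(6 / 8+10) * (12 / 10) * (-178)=-11481 / 5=-2296.20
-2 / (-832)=1 / 416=0.00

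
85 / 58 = 1.47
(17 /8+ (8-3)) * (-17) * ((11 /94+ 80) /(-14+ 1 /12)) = 21892617 /31396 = 697.31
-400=-400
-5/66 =-0.08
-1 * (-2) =2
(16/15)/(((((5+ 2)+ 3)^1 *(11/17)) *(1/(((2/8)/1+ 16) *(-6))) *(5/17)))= -54.65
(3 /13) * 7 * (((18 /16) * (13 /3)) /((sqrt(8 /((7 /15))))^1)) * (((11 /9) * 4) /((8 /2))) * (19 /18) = 1463 * sqrt(210) /8640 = 2.45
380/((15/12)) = 304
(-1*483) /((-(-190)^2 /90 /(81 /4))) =352107 /14440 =24.38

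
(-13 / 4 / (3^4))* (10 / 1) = -0.40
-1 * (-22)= 22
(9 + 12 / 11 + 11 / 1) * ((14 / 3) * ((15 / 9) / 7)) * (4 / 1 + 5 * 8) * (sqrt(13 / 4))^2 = 30160 / 9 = 3351.11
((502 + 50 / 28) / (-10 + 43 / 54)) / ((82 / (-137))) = 26089047 / 285278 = 91.45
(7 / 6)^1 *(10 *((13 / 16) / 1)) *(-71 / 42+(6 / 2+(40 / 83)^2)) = 28996175 / 1984032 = 14.61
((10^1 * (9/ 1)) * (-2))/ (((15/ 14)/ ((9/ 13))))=-1512/ 13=-116.31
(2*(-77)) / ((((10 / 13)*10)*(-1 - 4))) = 1001 / 250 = 4.00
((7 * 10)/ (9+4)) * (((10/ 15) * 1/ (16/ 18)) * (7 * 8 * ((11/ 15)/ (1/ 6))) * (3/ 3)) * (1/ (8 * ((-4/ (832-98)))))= -22824.58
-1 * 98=-98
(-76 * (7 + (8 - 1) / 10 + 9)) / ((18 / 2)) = -6346 / 45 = -141.02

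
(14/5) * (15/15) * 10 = 28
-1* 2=-2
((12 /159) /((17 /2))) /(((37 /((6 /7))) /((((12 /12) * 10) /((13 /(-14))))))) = -960 /433381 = -0.00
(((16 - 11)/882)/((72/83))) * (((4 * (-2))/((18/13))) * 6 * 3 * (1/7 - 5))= 91715/27783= 3.30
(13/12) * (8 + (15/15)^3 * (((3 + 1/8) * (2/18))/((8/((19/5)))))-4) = 31187/6912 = 4.51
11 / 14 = 0.79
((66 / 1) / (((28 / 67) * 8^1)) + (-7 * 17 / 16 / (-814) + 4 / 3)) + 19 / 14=6137617 / 273504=22.44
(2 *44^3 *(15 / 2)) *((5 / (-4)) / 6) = -266200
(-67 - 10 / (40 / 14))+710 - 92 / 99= 126437 / 198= 638.57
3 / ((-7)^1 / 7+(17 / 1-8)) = 3 / 8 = 0.38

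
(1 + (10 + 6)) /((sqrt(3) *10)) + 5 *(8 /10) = 17 *sqrt(3) /30 + 4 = 4.98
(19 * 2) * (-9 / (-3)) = 114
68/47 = 1.45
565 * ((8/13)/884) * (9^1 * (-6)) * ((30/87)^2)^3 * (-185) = 11288700000000/1708927401233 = 6.61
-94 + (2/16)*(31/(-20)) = -15071/160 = -94.19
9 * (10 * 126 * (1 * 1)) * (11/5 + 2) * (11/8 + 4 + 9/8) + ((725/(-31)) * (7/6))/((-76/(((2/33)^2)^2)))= 309582.00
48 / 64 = 3 / 4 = 0.75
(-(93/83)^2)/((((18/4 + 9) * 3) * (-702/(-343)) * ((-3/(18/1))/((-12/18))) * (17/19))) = -0.07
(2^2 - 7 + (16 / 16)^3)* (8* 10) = -160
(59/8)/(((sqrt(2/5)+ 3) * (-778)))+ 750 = 59 * sqrt(10)/267632+ 200723115/267632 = 750.00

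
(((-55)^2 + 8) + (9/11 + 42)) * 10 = 338340/11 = 30758.18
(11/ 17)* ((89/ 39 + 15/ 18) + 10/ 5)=1463/ 442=3.31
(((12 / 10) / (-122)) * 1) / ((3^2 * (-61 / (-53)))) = -53 / 55815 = -0.00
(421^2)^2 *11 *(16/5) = 5528929486256/5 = 1105785897251.20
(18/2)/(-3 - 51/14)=-42/31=-1.35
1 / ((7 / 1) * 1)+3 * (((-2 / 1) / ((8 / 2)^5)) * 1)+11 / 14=3307 / 3584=0.92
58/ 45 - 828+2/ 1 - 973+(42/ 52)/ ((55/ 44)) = -1051283/ 585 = -1797.06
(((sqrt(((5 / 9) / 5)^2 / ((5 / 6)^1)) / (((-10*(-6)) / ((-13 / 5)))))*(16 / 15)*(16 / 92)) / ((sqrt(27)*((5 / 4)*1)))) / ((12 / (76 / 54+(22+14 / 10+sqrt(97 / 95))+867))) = -25041952*sqrt(10) / 7073578125 -208*sqrt(3686) / 995540625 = -0.01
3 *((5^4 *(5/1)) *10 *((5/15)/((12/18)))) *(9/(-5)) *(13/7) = -1096875/7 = -156696.43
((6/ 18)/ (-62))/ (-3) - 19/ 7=-10595/ 3906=-2.71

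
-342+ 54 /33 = -3744 /11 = -340.36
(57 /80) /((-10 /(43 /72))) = -817 /19200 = -0.04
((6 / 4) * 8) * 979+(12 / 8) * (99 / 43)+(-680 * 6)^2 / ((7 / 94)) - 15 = 134576562945 / 602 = 223549107.88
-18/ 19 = -0.95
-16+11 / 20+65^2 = 84191 / 20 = 4209.55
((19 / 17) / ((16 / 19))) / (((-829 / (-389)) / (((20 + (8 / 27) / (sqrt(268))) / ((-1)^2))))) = 140429 * sqrt(67) / 101976948 + 702145 / 56372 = 12.47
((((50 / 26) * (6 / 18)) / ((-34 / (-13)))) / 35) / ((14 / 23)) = 0.01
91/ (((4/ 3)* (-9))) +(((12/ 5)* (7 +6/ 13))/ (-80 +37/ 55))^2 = -290783782459/ 38604539532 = -7.53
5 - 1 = 4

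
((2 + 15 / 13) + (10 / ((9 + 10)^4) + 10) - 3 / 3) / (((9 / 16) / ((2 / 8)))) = 9151488 / 1694173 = 5.40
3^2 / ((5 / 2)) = 18 / 5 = 3.60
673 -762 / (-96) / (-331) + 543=6439809 / 5296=1215.98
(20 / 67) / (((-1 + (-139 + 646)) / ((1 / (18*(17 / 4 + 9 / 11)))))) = 20 / 3092787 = 0.00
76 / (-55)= -1.38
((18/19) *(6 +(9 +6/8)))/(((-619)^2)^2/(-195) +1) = -110565/5578869365588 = -0.00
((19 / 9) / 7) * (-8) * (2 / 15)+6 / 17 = 502 / 16065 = 0.03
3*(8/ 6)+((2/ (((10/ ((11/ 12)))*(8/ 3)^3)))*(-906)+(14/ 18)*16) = 354137/ 46080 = 7.69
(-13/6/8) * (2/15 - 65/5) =3.48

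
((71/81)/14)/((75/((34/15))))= 1207/637875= 0.00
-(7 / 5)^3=-343 / 125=-2.74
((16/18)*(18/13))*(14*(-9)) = -2016/13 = -155.08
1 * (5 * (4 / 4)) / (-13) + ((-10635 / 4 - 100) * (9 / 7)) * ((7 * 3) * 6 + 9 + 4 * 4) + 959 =-194606409 / 364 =-534632.99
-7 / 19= -0.37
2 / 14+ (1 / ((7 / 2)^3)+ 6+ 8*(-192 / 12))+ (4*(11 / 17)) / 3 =-2116147 / 17493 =-120.97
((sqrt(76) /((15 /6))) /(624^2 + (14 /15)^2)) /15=3*sqrt(19) /21902449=0.00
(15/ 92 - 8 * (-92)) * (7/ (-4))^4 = 162612527/ 23552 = 6904.40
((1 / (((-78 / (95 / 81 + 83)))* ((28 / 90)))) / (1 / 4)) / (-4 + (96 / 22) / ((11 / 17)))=-294635 / 58266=-5.06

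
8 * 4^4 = 2048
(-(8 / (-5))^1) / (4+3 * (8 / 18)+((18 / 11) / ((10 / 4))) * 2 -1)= 264 / 931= 0.28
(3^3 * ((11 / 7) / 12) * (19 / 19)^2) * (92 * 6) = 13662 / 7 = 1951.71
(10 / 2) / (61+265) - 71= -23141 / 326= -70.98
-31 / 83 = -0.37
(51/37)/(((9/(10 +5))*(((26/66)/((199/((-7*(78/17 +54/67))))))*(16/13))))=-211928035/8486912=-24.97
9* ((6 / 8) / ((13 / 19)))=513 / 52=9.87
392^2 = 153664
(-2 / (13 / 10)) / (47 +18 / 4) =-0.03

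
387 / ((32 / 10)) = 1935 / 16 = 120.94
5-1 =4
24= 24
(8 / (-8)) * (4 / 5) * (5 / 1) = -4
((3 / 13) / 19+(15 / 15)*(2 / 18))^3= 20570824 / 10985463567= 0.00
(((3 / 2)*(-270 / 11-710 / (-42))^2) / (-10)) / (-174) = 623045 / 12379752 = 0.05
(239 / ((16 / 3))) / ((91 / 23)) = 16491 / 1456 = 11.33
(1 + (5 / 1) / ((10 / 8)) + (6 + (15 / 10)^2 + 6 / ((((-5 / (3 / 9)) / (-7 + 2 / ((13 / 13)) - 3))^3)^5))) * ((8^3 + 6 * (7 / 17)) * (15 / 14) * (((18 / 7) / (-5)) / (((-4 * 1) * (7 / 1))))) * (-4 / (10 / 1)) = -4833043892852422075259 / 90065582885742187500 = -53.66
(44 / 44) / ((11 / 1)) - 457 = -5026 / 11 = -456.91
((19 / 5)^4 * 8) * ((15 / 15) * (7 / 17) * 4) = 29191904 / 10625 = 2747.47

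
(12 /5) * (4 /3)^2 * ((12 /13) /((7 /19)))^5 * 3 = 39432490647552 /31201607255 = 1263.80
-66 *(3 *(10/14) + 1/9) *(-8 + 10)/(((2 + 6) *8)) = -781/168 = -4.65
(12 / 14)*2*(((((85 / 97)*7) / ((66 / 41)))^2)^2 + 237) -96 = 658210455291112321 / 979894845559476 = 671.72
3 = 3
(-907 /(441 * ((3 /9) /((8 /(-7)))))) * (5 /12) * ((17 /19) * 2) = 308380 /58653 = 5.26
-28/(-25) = 28/25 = 1.12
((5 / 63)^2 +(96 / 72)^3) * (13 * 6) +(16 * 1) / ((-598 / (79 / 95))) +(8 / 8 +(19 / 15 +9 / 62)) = 437493910951 / 2329948530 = 187.77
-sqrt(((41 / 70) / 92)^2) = -41 / 6440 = -0.01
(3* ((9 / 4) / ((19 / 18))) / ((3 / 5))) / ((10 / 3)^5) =19683 / 760000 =0.03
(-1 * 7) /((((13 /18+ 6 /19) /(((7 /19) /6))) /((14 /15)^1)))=-0.39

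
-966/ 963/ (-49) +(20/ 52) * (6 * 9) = 607288/ 29211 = 20.79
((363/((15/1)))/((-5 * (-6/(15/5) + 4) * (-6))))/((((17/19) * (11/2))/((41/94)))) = 8569/239700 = 0.04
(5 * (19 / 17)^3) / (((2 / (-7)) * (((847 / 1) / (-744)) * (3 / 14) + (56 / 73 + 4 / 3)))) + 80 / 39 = -429237161480 / 38639659227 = -11.11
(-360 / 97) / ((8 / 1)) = -45 / 97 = -0.46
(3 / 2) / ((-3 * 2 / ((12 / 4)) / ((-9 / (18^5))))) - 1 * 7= -1959551 / 279936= -7.00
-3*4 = -12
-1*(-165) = 165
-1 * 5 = -5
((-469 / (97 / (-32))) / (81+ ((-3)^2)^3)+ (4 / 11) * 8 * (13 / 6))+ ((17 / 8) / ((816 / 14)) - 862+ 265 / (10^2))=-23586121813 / 27656640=-852.82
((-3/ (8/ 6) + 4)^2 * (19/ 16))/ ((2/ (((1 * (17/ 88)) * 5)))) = 79135/ 45056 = 1.76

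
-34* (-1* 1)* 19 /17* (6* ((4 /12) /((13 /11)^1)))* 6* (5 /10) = 2508 /13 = 192.92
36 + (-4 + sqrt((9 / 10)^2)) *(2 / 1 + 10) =-6 / 5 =-1.20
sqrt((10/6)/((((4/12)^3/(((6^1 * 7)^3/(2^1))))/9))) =378 * sqrt(105) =3873.35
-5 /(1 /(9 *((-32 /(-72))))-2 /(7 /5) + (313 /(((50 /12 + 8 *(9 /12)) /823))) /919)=-1569652 /8285337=-0.19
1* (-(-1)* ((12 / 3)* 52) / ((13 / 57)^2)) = 51984 / 13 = 3998.77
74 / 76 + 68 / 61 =4841 / 2318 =2.09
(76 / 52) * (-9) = -171 / 13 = -13.15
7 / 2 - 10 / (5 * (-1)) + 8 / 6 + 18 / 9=53 / 6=8.83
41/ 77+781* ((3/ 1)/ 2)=180493/ 154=1172.03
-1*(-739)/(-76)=-739/76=-9.72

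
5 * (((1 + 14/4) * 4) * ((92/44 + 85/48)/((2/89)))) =2722065/176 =15466.28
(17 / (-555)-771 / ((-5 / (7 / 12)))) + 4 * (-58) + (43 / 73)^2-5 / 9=-5050006513 / 35491140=-142.29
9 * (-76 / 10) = -342 / 5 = -68.40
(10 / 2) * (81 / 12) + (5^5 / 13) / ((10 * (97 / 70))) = 51.10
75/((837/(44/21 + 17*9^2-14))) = 716675/5859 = 122.32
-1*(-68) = 68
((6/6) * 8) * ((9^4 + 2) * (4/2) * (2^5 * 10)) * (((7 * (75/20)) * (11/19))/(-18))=-1617123200/57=-28370582.46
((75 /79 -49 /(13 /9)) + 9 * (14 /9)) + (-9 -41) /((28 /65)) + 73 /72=-134.03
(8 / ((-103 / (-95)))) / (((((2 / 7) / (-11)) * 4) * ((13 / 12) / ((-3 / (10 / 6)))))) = 158004 / 1339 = 118.00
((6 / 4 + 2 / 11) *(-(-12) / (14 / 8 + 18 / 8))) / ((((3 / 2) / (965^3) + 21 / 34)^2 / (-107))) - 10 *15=-1565.15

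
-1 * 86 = -86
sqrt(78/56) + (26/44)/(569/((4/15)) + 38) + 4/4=95583/95557 + sqrt(273)/14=2.18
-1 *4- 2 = -6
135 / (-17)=-135 / 17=-7.94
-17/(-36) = 17/36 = 0.47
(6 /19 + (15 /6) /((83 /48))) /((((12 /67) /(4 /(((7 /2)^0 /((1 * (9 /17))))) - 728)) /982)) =-187954377740 /26809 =-7010868.65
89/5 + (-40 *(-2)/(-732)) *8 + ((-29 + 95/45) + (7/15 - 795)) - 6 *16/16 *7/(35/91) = -2508097/2745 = -913.70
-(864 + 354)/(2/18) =-10962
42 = 42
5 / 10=1 / 2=0.50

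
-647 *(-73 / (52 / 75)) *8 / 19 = 7084650 / 247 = 28682.79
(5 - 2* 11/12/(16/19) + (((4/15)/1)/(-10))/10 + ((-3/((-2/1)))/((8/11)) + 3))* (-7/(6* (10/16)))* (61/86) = -13463737/1290000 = -10.44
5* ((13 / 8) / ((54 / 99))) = 715 / 48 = 14.90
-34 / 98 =-17 / 49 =-0.35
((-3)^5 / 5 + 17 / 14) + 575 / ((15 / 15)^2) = 36933 / 70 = 527.61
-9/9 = -1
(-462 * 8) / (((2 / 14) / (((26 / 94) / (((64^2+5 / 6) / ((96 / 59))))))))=-193729536 / 68163113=-2.84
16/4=4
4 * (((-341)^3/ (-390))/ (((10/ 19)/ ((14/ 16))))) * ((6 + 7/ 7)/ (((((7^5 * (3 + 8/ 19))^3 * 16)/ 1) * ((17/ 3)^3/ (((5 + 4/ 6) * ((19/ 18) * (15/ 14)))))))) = 0.00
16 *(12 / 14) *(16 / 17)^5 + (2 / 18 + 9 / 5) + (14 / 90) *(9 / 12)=4349425583 / 357803964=12.16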